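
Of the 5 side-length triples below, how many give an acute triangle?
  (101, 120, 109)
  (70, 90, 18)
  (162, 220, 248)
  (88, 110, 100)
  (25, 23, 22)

(101,120,109): 101²+109² = 22082 > 14400 = 120² → acute
(70,90,18): 18+70 ≤ 90, not a triangle
(162,220,248): 162²+220² = 74644 > 61504 = 248² → acute
(88,110,100): 88²+100² = 17744 > 12100 = 110² → acute
(25,23,22): 22²+23² = 1013 > 625 = 25² → acute
4 of the 5 are acute.

4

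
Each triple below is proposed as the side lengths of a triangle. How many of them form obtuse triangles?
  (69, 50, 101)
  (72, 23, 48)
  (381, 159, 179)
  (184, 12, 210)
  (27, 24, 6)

2

(69,50,101): 50²+69² = 7261 < 10201 = 101² → obtuse
(72,23,48): 23+48 ≤ 72, not a triangle
(381,159,179): 159+179 ≤ 381, not a triangle
(184,12,210): 12+184 ≤ 210, not a triangle
(27,24,6): 6²+24² = 612 < 729 = 27² → obtuse
2 of the 5 are obtuse.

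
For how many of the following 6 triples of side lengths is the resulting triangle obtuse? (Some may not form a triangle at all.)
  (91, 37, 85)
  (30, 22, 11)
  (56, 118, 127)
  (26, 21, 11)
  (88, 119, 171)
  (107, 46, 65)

4

(91,37,85): 37²+85² = 8594 > 8281 = 91² → acute
(30,22,11): 11²+22² = 605 < 900 = 30² → obtuse
(56,118,127): 56²+118² = 17060 > 16129 = 127² → acute
(26,21,11): 11²+21² = 562 < 676 = 26² → obtuse
(88,119,171): 88²+119² = 21905 < 29241 = 171² → obtuse
(107,46,65): 46²+65² = 6341 < 11449 = 107² → obtuse
4 of the 6 are obtuse.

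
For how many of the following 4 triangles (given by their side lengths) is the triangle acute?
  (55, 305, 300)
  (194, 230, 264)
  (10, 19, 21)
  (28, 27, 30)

(55,305,300): 55²+300² = 93025 = 305² → right
(194,230,264): 194²+230² = 90536 > 69696 = 264² → acute
(10,19,21): 10²+19² = 461 > 441 = 21² → acute
(28,27,30): 27²+28² = 1513 > 900 = 30² → acute
3 of the 4 are acute.

3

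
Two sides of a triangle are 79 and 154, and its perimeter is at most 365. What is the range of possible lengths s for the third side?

75 < s ≤ 132

Triangle inequality alone gives 75 < s < 233.
The perimeter condition gives s ≤ 365 − 79 − 154 = 132.
Intersecting the two: 75 < s ≤ 132.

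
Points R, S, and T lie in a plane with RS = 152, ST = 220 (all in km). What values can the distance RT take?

68 ≤ RT ≤ 372 km

By the triangle inequality, |152 − 220| ≤ RT ≤ 152 + 220.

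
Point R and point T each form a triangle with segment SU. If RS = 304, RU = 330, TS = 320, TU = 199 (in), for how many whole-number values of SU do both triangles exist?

397

From triangle RSU: 26 < SU < 634.
From triangle TSU: 121 < SU < 519.
Intersection: 121 < SU < 519, so integers 122 through 518: 397 values.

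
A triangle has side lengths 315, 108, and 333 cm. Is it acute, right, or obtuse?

right

Compare the square of the longest side to the sum of squares of the other two: 108² + 315² = 110889 = 333².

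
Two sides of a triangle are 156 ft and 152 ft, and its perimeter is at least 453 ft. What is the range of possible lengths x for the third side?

145 ≤ x < 308

Triangle inequality alone gives 4 < x < 308.
The perimeter condition gives x ≥ 453 − 156 − 152 = 145.
Intersecting the two: 145 ≤ x < 308.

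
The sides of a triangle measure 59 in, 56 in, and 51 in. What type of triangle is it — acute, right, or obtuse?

acute

Compare the square of the longest side to the sum of squares of the other two: 51² + 56² = 5737 > 3481 = 59².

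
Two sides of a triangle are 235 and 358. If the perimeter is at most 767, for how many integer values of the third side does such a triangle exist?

51

Triangle inequality: 123 < x < 593. Perimeter ≤ 767 gives x ≤ 767 − 235 − 358 = 174.
So 123 < x ≤ 174; integers 124 through 174: 51 values.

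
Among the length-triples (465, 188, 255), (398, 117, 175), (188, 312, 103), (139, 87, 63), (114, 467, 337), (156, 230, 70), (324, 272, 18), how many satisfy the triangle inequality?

(188,255,465): 188+255 ≤ 465 → not valid
(117,175,398): 117+175 ≤ 398 → not valid
(103,188,312): 103+188 ≤ 312 → not valid
(63,87,139): 63+87 > 139 → valid
(114,337,467): 114+337 ≤ 467 → not valid
(70,156,230): 70+156 ≤ 230 → not valid
(18,272,324): 18+272 ≤ 324 → not valid
1 of the 7 triples forms a triangle.

1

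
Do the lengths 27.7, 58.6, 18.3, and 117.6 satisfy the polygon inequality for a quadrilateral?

No

For a quadrilateral, each side must be shorter than the sum of the others.
Here the longest side is 117.6, but the remaining 3 sides sum to only 104.6.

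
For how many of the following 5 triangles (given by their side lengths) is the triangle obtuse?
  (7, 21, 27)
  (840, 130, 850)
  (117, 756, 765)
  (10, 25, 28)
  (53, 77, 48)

(7,21,27): 7²+21² = 490 < 729 = 27² → obtuse
(840,130,850): 130²+840² = 722500 = 850² → right
(117,756,765): 117²+756² = 585225 = 765² → right
(10,25,28): 10²+25² = 725 < 784 = 28² → obtuse
(53,77,48): 48²+53² = 5113 < 5929 = 77² → obtuse
3 of the 5 are obtuse.

3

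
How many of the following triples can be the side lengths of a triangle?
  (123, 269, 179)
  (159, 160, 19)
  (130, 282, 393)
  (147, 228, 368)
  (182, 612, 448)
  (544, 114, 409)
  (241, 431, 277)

6

(123,179,269): 123+179 > 269 → valid
(19,159,160): 19+159 > 160 → valid
(130,282,393): 130+282 > 393 → valid
(147,228,368): 147+228 > 368 → valid
(182,448,612): 182+448 > 612 → valid
(114,409,544): 114+409 ≤ 544 → not valid
(241,277,431): 241+277 > 431 → valid
6 of the 7 triples form a triangle.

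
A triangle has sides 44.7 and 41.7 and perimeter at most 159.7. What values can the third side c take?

3.0 < c ≤ 73.3

Triangle inequality alone gives 3.0 < c < 86.4.
The perimeter condition gives c ≤ 159.7 − 44.7 − 41.7 = 73.3.
Intersecting the two: 3.0 < c ≤ 73.3.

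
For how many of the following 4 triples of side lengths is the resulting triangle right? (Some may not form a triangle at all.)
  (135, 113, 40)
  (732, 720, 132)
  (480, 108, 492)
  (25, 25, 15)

(135,113,40): 40²+113² = 14369 < 18225 = 135² → obtuse
(732,720,132): 132²+720² = 535824 = 732² → right
(480,108,492): 108²+480² = 242064 = 492² → right
(25,25,15): 15²+25² = 850 > 625 = 25² → acute
2 of the 4 are right.

2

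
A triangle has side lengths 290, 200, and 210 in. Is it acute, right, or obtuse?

Compare the square of the longest side to the sum of squares of the other two: 200² + 210² = 84100 = 290².

right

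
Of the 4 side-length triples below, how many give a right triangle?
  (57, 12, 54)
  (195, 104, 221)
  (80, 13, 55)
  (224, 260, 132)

(57,12,54): 12²+54² = 3060 < 3249 = 57² → obtuse
(195,104,221): 104²+195² = 48841 = 221² → right
(80,13,55): 13+55 ≤ 80, not a triangle
(224,260,132): 132²+224² = 67600 = 260² → right
2 of the 4 are right.

2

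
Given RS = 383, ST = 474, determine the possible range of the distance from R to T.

By the triangle inequality, |383 − 474| ≤ RT ≤ 383 + 474.

91 ≤ RT ≤ 857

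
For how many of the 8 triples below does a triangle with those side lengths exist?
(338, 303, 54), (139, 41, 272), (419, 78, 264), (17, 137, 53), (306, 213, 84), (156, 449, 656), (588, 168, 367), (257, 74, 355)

(54,303,338): 54+303 > 338 → valid
(41,139,272): 41+139 ≤ 272 → not valid
(78,264,419): 78+264 ≤ 419 → not valid
(17,53,137): 17+53 ≤ 137 → not valid
(84,213,306): 84+213 ≤ 306 → not valid
(156,449,656): 156+449 ≤ 656 → not valid
(168,367,588): 168+367 ≤ 588 → not valid
(74,257,355): 74+257 ≤ 355 → not valid
1 of the 8 triples forms a triangle.

1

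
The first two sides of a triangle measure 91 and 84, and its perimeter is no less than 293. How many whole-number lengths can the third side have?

57

Triangle inequality: 7 < x < 175. Perimeter ≥ 293 gives x ≥ 293 − 91 − 84 = 118.
So 118 ≤ x < 175; integers 118 through 174: 57 values.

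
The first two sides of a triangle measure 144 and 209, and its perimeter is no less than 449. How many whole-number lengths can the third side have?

257

Triangle inequality: 65 < x < 353. Perimeter ≥ 449 gives x ≥ 449 − 144 − 209 = 96.
So 96 ≤ x < 353; integers 96 through 352: 257 values.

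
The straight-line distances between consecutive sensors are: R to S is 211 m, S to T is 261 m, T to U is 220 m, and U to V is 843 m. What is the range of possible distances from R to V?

151 ≤ RV ≤ 1535 m

The maximum is all hops collinear in one direction: 211 + 261 + 220 + 843 = 1535.
The longest hop is 843; the others sum to 692. Folding the others back against it leaves at least 843 − 692 = 151.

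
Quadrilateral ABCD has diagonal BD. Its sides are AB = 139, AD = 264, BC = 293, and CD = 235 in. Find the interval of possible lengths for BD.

125 < BD < 403

From triangle ABD: |139 − 264| < BD < 139 + 264, i.e. 125 < BD < 403.
From triangle CBD: 58 < BD < 528.
Both must hold, so BD lies in the intersection.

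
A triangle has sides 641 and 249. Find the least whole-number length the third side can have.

393

The third side must be strictly greater than |641 − 249| = 392.
The smallest integer above 392 is 393.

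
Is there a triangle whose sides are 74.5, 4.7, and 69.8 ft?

No

The two shorter sides sum to 74.5, exactly equal to the longest side 74.5.
That gives only a degenerate (flat) triangle — the inequality must be strict.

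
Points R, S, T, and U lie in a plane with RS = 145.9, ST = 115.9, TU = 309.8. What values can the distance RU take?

48.0 ≤ RU ≤ 571.6

The maximum is all hops collinear in one direction: 145.9 + 115.9 + 309.8 = 571.6.
The longest hop is 309.8; the others sum to 261.8. Folding the others back against it leaves at least 309.8 − 261.8 = 48.0.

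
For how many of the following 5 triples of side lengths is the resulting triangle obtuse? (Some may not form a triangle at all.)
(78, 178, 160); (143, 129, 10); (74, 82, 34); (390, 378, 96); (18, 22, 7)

2

(78,178,160): 78²+160² = 31684 = 178² → right
(143,129,10): 10+129 ≤ 143, not a triangle
(74,82,34): 34²+74² = 6632 < 6724 = 82² → obtuse
(390,378,96): 96²+378² = 152100 = 390² → right
(18,22,7): 7²+18² = 373 < 484 = 22² → obtuse
2 of the 5 are obtuse.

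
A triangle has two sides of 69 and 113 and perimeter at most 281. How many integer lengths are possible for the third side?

55

Triangle inequality: 44 < x < 182. Perimeter ≤ 281 gives x ≤ 281 − 69 − 113 = 99.
So 44 < x ≤ 99; integers 45 through 99: 55 values.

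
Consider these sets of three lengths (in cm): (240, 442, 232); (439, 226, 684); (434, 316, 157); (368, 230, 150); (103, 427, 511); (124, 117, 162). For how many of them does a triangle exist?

5

(232,240,442): 232+240 > 442 → valid
(226,439,684): 226+439 ≤ 684 → not valid
(157,316,434): 157+316 > 434 → valid
(150,230,368): 150+230 > 368 → valid
(103,427,511): 103+427 > 511 → valid
(117,124,162): 117+124 > 162 → valid
5 of the 6 triples form a triangle.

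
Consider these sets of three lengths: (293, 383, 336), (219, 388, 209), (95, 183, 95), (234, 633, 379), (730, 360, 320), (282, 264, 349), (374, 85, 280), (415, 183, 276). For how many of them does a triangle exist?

(293,336,383): 293+336 > 383 → valid
(209,219,388): 209+219 > 388 → valid
(95,95,183): 95+95 > 183 → valid
(234,379,633): 234+379 ≤ 633 → not valid
(320,360,730): 320+360 ≤ 730 → not valid
(264,282,349): 264+282 > 349 → valid
(85,280,374): 85+280 ≤ 374 → not valid
(183,276,415): 183+276 > 415 → valid
5 of the 8 triples form a triangle.

5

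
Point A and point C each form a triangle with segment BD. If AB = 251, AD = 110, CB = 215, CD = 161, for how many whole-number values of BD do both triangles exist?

From triangle ABD: 141 < BD < 361.
From triangle CBD: 54 < BD < 376.
Intersection: 141 < BD < 361, so integers 142 through 360: 219 values.

219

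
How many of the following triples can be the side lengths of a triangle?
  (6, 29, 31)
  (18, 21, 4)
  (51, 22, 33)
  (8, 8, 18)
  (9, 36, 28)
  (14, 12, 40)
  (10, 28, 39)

(6,29,31): 6+29 > 31 → valid
(4,18,21): 4+18 > 21 → valid
(22,33,51): 22+33 > 51 → valid
(8,8,18): 8+8 ≤ 18 → not valid
(9,28,36): 9+28 > 36 → valid
(12,14,40): 12+14 ≤ 40 → not valid
(10,28,39): 10+28 ≤ 39 → not valid
4 of the 7 triples form a triangle.

4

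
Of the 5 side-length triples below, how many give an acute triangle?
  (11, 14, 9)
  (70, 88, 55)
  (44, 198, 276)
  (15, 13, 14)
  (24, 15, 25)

4

(11,14,9): 9²+11² = 202 > 196 = 14² → acute
(70,88,55): 55²+70² = 7925 > 7744 = 88² → acute
(44,198,276): 44+198 ≤ 276, not a triangle
(15,13,14): 13²+14² = 365 > 225 = 15² → acute
(24,15,25): 15²+24² = 801 > 625 = 25² → acute
4 of the 5 are acute.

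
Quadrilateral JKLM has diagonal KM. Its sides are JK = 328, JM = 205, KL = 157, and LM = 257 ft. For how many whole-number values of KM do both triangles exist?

From triangle JKM: 123 < KM < 533.
From triangle LKM: 100 < KM < 414.
Intersection: 123 < KM < 414, so integers 124 through 413: 290 values.

290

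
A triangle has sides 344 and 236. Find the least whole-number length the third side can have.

109

The third side must be strictly greater than |344 − 236| = 108.
The smallest integer above 108 is 109.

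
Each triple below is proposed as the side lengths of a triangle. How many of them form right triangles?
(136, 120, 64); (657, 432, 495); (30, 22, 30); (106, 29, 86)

2

(136,120,64): 64²+120² = 18496 = 136² → right
(657,432,495): 432²+495² = 431649 = 657² → right
(30,22,30): 22²+30² = 1384 > 900 = 30² → acute
(106,29,86): 29²+86² = 8237 < 11236 = 106² → obtuse
2 of the 4 are right.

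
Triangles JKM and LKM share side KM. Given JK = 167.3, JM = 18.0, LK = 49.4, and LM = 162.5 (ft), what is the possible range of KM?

From triangle JKM: |167.3 − 18.0| < KM < 167.3 + 18.0, i.e. 149.3 < KM < 185.3.
From triangle LKM: 113.1 < KM < 211.9.
Both must hold, so KM lies in the intersection.

149.3 < KM < 185.3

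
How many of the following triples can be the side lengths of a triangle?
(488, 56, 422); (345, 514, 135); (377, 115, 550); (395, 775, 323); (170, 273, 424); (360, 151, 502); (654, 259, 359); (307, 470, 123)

(56,422,488): 56+422 ≤ 488 → not valid
(135,345,514): 135+345 ≤ 514 → not valid
(115,377,550): 115+377 ≤ 550 → not valid
(323,395,775): 323+395 ≤ 775 → not valid
(170,273,424): 170+273 > 424 → valid
(151,360,502): 151+360 > 502 → valid
(259,359,654): 259+359 ≤ 654 → not valid
(123,307,470): 123+307 ≤ 470 → not valid
2 of the 8 triples form a triangle.

2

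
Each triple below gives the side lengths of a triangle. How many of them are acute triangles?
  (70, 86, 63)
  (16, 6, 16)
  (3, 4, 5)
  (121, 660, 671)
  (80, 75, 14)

(70,86,63): 63²+70² = 8869 > 7396 = 86² → acute
(16,6,16): 6²+16² = 292 > 256 = 16² → acute
(3,4,5): 3²+4² = 25 = 5² → right
(121,660,671): 121²+660² = 450241 = 671² → right
(80,75,14): 14²+75² = 5821 < 6400 = 80² → obtuse
2 of the 5 are acute.

2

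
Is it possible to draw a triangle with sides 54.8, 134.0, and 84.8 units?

The longest side is 134.0, and the other two sum to 139.6.
Since 139.6 > 134.0, the triangle inequality holds.

Yes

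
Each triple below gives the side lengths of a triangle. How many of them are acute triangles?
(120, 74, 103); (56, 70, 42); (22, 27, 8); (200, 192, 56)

(120,74,103): 74²+103² = 16085 > 14400 = 120² → acute
(56,70,42): 42²+56² = 4900 = 70² → right
(22,27,8): 8²+22² = 548 < 729 = 27² → obtuse
(200,192,56): 56²+192² = 40000 = 200² → right
1 of the 4 is acute.

1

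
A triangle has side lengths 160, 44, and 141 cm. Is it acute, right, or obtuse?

Compare the square of the longest side to the sum of squares of the other two: 44² + 141² = 21817 < 25600 = 160².

obtuse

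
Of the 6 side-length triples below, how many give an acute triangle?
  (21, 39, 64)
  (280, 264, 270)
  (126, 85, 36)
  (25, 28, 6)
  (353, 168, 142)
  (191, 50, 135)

(21,39,64): 21+39 ≤ 64, not a triangle
(280,264,270): 264²+270² = 142596 > 78400 = 280² → acute
(126,85,36): 36+85 ≤ 126, not a triangle
(25,28,6): 6²+25² = 661 < 784 = 28² → obtuse
(353,168,142): 142+168 ≤ 353, not a triangle
(191,50,135): 50+135 ≤ 191, not a triangle
1 of the 6 is acute.

1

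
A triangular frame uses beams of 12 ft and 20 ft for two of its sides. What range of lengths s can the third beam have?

By the triangle inequality, s must be less than 12 + 20 = 32 and greater than |12 − 20| = 8.

8 < s < 32 (ft)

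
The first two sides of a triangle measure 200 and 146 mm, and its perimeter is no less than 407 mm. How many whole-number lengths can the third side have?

285

Triangle inequality: 54 < x < 346. Perimeter ≥ 407 gives x ≥ 407 − 200 − 146 = 61.
So 61 ≤ x < 346; integers 61 through 345: 285 values.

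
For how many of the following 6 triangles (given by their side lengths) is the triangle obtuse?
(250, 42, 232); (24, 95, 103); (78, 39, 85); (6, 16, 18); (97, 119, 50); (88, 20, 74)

(250,42,232): 42²+232² = 55588 < 62500 = 250² → obtuse
(24,95,103): 24²+95² = 9601 < 10609 = 103² → obtuse
(78,39,85): 39²+78² = 7605 > 7225 = 85² → acute
(6,16,18): 6²+16² = 292 < 324 = 18² → obtuse
(97,119,50): 50²+97² = 11909 < 14161 = 119² → obtuse
(88,20,74): 20²+74² = 5876 < 7744 = 88² → obtuse
5 of the 6 are obtuse.

5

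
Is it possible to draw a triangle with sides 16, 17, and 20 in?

Yes

The longest side is 20, and the other two sum to 33.
Since 33 > 20, the triangle inequality holds.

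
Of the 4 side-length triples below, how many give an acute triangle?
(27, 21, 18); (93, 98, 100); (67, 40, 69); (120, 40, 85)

(27,21,18): 18²+21² = 765 > 729 = 27² → acute
(93,98,100): 93²+98² = 18253 > 10000 = 100² → acute
(67,40,69): 40²+67² = 6089 > 4761 = 69² → acute
(120,40,85): 40²+85² = 8825 < 14400 = 120² → obtuse
3 of the 4 are acute.

3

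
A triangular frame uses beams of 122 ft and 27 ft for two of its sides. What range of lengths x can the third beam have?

95 < x < 149 (ft)

By the triangle inequality, x must be less than 122 + 27 = 149 and greater than |122 − 27| = 95.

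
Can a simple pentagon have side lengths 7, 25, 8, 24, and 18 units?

Yes

A pentagon exists iff every side is shorter than the sum of the others — equivalently, the longest side is less than the sum of the rest.
Longest side 25 < 57 (sum of the remaining 4), so yes.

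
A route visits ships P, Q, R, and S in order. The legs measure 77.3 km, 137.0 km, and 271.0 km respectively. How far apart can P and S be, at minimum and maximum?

The maximum is all hops collinear in one direction: 77.3 + 137.0 + 271.0 = 485.3.
The longest hop is 271.0; the others sum to 214.3. Folding the others back against it leaves at least 271.0 − 214.3 = 56.7.

56.7 ≤ PS ≤ 485.3 km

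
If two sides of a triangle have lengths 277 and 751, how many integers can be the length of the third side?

The third side lies in the open interval (474, 1028).
Integers from 475 to 1027 inclusive: 1027 − 475 + 1 = 553.

553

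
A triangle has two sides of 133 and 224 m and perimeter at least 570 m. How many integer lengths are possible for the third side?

Triangle inequality: 91 < x < 357. Perimeter ≥ 570 gives x ≥ 570 − 133 − 224 = 213.
So 213 ≤ x < 357; integers 213 through 356: 144 values.

144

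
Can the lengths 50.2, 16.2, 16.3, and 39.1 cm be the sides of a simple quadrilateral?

Yes

A quadrilateral exists iff every side is shorter than the sum of the others — equivalently, the longest side is less than the sum of the rest.
Longest side 50.2 < 71.6 (sum of the remaining 3), so yes.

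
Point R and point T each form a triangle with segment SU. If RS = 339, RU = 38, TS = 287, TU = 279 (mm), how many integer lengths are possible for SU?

75

From triangle RSU: 301 < SU < 377.
From triangle TSU: 8 < SU < 566.
Intersection: 301 < SU < 377, so integers 302 through 376: 75 values.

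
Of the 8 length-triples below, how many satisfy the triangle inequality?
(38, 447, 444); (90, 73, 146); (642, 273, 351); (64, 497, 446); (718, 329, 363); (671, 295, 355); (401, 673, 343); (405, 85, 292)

(38,444,447): 38+444 > 447 → valid
(73,90,146): 73+90 > 146 → valid
(273,351,642): 273+351 ≤ 642 → not valid
(64,446,497): 64+446 > 497 → valid
(329,363,718): 329+363 ≤ 718 → not valid
(295,355,671): 295+355 ≤ 671 → not valid
(343,401,673): 343+401 > 673 → valid
(85,292,405): 85+292 ≤ 405 → not valid
4 of the 8 triples form a triangle.

4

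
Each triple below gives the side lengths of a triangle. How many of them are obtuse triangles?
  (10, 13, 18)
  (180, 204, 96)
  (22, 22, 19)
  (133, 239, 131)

(10,13,18): 10²+13² = 269 < 324 = 18² → obtuse
(180,204,96): 96²+180² = 41616 = 204² → right
(22,22,19): 19²+22² = 845 > 484 = 22² → acute
(133,239,131): 131²+133² = 34850 < 57121 = 239² → obtuse
2 of the 4 are obtuse.

2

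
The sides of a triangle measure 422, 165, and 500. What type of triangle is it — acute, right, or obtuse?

Compare the square of the longest side to the sum of squares of the other two: 165² + 422² = 205309 < 250000 = 500².

obtuse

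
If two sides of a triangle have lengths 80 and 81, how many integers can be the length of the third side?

The third side lies in the open interval (1, 161).
Integers from 2 to 160 inclusive: 160 − 2 + 1 = 159.

159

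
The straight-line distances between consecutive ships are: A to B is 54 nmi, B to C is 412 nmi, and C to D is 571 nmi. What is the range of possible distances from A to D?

105 ≤ AD ≤ 1037 nmi

The maximum is all hops collinear in one direction: 54 + 412 + 571 = 1037.
The longest hop is 571; the others sum to 466. Folding the others back against it leaves at least 571 − 466 = 105.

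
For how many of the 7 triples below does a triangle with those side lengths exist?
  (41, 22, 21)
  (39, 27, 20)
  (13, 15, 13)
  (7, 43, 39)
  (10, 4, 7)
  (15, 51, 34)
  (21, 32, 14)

(21,22,41): 21+22 > 41 → valid
(20,27,39): 20+27 > 39 → valid
(13,13,15): 13+13 > 15 → valid
(7,39,43): 7+39 > 43 → valid
(4,7,10): 4+7 > 10 → valid
(15,34,51): 15+34 ≤ 51 → not valid
(14,21,32): 14+21 > 32 → valid
6 of the 7 triples form a triangle.

6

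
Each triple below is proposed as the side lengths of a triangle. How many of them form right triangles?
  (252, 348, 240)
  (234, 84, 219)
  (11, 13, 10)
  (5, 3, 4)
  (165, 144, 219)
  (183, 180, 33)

(252,348,240): 240²+252² = 121104 = 348² → right
(234,84,219): 84²+219² = 55017 > 54756 = 234² → acute
(11,13,10): 10²+11² = 221 > 169 = 13² → acute
(5,3,4): 3²+4² = 25 = 5² → right
(165,144,219): 144²+165² = 47961 = 219² → right
(183,180,33): 33²+180² = 33489 = 183² → right
4 of the 6 are right.

4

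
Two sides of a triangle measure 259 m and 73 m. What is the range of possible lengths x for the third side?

186 < x < 332

By the triangle inequality, x must be less than 259 + 73 = 332 and greater than |259 − 73| = 186.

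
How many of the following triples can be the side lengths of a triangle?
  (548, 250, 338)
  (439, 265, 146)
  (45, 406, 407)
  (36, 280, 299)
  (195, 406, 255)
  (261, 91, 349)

(250,338,548): 250+338 > 548 → valid
(146,265,439): 146+265 ≤ 439 → not valid
(45,406,407): 45+406 > 407 → valid
(36,280,299): 36+280 > 299 → valid
(195,255,406): 195+255 > 406 → valid
(91,261,349): 91+261 > 349 → valid
5 of the 6 triples form a triangle.

5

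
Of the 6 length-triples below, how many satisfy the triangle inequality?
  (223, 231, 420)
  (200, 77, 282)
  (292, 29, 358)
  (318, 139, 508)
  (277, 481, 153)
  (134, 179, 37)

(223,231,420): 223+231 > 420 → valid
(77,200,282): 77+200 ≤ 282 → not valid
(29,292,358): 29+292 ≤ 358 → not valid
(139,318,508): 139+318 ≤ 508 → not valid
(153,277,481): 153+277 ≤ 481 → not valid
(37,134,179): 37+134 ≤ 179 → not valid
1 of the 6 triples forms a triangle.

1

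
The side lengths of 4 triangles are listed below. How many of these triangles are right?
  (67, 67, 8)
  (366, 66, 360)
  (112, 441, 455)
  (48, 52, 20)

3

(67,67,8): 8²+67² = 4553 > 4489 = 67² → acute
(366,66,360): 66²+360² = 133956 = 366² → right
(112,441,455): 112²+441² = 207025 = 455² → right
(48,52,20): 20²+48² = 2704 = 52² → right
3 of the 4 are right.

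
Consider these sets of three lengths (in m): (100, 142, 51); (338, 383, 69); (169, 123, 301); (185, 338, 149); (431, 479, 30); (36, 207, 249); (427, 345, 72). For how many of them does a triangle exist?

2

(51,100,142): 51+100 > 142 → valid
(69,338,383): 69+338 > 383 → valid
(123,169,301): 123+169 ≤ 301 → not valid
(149,185,338): 149+185 ≤ 338 → not valid
(30,431,479): 30+431 ≤ 479 → not valid
(36,207,249): 36+207 ≤ 249 → not valid
(72,345,427): 72+345 ≤ 427 → not valid
2 of the 7 triples form a triangle.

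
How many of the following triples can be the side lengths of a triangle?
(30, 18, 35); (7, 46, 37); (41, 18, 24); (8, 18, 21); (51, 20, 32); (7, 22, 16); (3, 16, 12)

5

(18,30,35): 18+30 > 35 → valid
(7,37,46): 7+37 ≤ 46 → not valid
(18,24,41): 18+24 > 41 → valid
(8,18,21): 8+18 > 21 → valid
(20,32,51): 20+32 > 51 → valid
(7,16,22): 7+16 > 22 → valid
(3,12,16): 3+12 ≤ 16 → not valid
5 of the 7 triples form a triangle.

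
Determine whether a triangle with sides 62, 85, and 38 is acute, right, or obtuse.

Compare the square of the longest side to the sum of squares of the other two: 38² + 62² = 5288 < 7225 = 85².

obtuse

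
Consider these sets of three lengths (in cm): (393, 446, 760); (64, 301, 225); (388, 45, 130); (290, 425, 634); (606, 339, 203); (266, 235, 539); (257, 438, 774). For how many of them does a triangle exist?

(393,446,760): 393+446 > 760 → valid
(64,225,301): 64+225 ≤ 301 → not valid
(45,130,388): 45+130 ≤ 388 → not valid
(290,425,634): 290+425 > 634 → valid
(203,339,606): 203+339 ≤ 606 → not valid
(235,266,539): 235+266 ≤ 539 → not valid
(257,438,774): 257+438 ≤ 774 → not valid
2 of the 7 triples form a triangle.

2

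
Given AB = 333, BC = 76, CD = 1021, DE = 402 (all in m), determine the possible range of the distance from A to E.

The maximum is all hops collinear in one direction: 333 + 76 + 1021 + 402 = 1832.
The longest hop is 1021; the others sum to 811. Folding the others back against it leaves at least 1021 − 811 = 210.

210 ≤ AE ≤ 1832 m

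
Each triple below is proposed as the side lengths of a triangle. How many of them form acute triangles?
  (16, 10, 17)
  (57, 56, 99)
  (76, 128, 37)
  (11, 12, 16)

2

(16,10,17): 10²+16² = 356 > 289 = 17² → acute
(57,56,99): 56²+57² = 6385 < 9801 = 99² → obtuse
(76,128,37): 37+76 ≤ 128, not a triangle
(11,12,16): 11²+12² = 265 > 256 = 16² → acute
2 of the 4 are acute.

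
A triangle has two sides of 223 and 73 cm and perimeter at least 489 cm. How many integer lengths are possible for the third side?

103

Triangle inequality: 150 < x < 296. Perimeter ≥ 489 gives x ≥ 489 − 223 − 73 = 193.
So 193 ≤ x < 296; integers 193 through 295: 103 values.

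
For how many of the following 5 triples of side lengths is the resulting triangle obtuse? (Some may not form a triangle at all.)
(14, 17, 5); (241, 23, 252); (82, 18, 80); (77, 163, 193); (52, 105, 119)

(14,17,5): 5²+14² = 221 < 289 = 17² → obtuse
(241,23,252): 23²+241² = 58610 < 63504 = 252² → obtuse
(82,18,80): 18²+80² = 6724 = 82² → right
(77,163,193): 77²+163² = 32498 < 37249 = 193² → obtuse
(52,105,119): 52²+105² = 13729 < 14161 = 119² → obtuse
4 of the 5 are obtuse.

4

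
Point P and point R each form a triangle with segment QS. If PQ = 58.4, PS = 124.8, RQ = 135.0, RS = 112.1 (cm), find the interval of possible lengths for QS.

66.4 < QS < 183.2

From triangle PQS: |58.4 − 124.8| < QS < 58.4 + 124.8, i.e. 66.4 < QS < 183.2.
From triangle RQS: 22.9 < QS < 247.1.
Both must hold, so QS lies in the intersection.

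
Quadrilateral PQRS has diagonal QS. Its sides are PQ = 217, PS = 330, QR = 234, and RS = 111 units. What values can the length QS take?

123 < QS < 345

From triangle PQS: |217 − 330| < QS < 217 + 330, i.e. 113 < QS < 547.
From triangle RQS: 123 < QS < 345.
Both must hold, so QS lies in the intersection.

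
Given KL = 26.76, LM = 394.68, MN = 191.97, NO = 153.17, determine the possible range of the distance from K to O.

The maximum is all hops collinear in one direction: 26.76 + 394.68 + 191.97 + 153.17 = 766.58.
The longest hop is 394.68; the others sum to 371.90. Folding the others back against it leaves at least 394.68 − 371.90 = 22.78.

22.78 ≤ KO ≤ 766.58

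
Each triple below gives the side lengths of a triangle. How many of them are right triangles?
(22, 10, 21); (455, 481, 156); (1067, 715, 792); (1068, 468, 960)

(22,10,21): 10²+21² = 541 > 484 = 22² → acute
(455,481,156): 156²+455² = 231361 = 481² → right
(1067,715,792): 715²+792² = 1138489 = 1067² → right
(1068,468,960): 468²+960² = 1140624 = 1068² → right
3 of the 4 are right.

3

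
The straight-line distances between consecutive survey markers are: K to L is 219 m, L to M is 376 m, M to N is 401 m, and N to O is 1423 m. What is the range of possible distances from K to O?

427 ≤ KO ≤ 2419 m

The maximum is all hops collinear in one direction: 219 + 376 + 401 + 1423 = 2419.
The longest hop is 1423; the others sum to 996. Folding the others back against it leaves at least 1423 − 996 = 427.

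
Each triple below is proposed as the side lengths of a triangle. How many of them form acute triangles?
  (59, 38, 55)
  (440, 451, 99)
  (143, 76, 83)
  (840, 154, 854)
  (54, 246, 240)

(59,38,55): 38²+55² = 4469 > 3481 = 59² → acute
(440,451,99): 99²+440² = 203401 = 451² → right
(143,76,83): 76²+83² = 12665 < 20449 = 143² → obtuse
(840,154,854): 154²+840² = 729316 = 854² → right
(54,246,240): 54²+240² = 60516 = 246² → right
1 of the 5 is acute.

1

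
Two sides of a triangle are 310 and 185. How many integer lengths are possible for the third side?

The third side lies in the open interval (125, 495).
Integers from 126 to 494 inclusive: 494 − 126 + 1 = 369.

369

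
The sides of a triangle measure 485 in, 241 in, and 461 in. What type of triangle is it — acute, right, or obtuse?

Compare the square of the longest side to the sum of squares of the other two: 241² + 461² = 270602 > 235225 = 485².

acute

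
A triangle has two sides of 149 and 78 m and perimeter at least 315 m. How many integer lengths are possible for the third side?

Triangle inequality: 71 < x < 227. Perimeter ≥ 315 gives x ≥ 315 − 149 − 78 = 88.
So 88 ≤ x < 227; integers 88 through 226: 139 values.

139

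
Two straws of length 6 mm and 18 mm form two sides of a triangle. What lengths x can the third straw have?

By the triangle inequality, x must be less than 6 + 18 = 24 and greater than |6 − 18| = 12.

12 < x < 24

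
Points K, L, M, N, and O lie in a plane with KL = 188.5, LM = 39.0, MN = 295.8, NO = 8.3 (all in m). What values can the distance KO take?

The maximum is all hops collinear in one direction: 188.5 + 39.0 + 295.8 + 8.3 = 531.6.
The longest hop is 295.8; the others sum to 235.8. Folding the others back against it leaves at least 295.8 − 235.8 = 60.0.

60.0 ≤ KO ≤ 531.6 m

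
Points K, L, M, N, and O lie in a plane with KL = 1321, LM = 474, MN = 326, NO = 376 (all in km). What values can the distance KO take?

The maximum is all hops collinear in one direction: 1321 + 474 + 326 + 376 = 2497.
The longest hop is 1321; the others sum to 1176. Folding the others back against it leaves at least 1321 − 1176 = 145.

145 ≤ KO ≤ 2497 km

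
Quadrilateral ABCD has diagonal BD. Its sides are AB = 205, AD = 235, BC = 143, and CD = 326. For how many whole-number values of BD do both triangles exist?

From triangle ABD: 30 < BD < 440.
From triangle CBD: 183 < BD < 469.
Intersection: 183 < BD < 440, so integers 184 through 439: 256 values.

256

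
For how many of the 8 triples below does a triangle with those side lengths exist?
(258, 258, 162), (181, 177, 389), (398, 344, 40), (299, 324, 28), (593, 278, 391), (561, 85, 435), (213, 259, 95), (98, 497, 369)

(162,258,258): 162+258 > 258 → valid
(177,181,389): 177+181 ≤ 389 → not valid
(40,344,398): 40+344 ≤ 398 → not valid
(28,299,324): 28+299 > 324 → valid
(278,391,593): 278+391 > 593 → valid
(85,435,561): 85+435 ≤ 561 → not valid
(95,213,259): 95+213 > 259 → valid
(98,369,497): 98+369 ≤ 497 → not valid
4 of the 8 triples form a triangle.

4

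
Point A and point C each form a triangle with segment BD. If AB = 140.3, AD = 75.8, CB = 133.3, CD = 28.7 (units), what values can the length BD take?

104.6 < BD < 162.0

From triangle ABD: |140.3 − 75.8| < BD < 140.3 + 75.8, i.e. 64.5 < BD < 216.1.
From triangle CBD: 104.6 < BD < 162.0.
Both must hold, so BD lies in the intersection.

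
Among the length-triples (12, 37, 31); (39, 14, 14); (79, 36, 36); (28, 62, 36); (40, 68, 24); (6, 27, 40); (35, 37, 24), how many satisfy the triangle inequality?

3

(12,31,37): 12+31 > 37 → valid
(14,14,39): 14+14 ≤ 39 → not valid
(36,36,79): 36+36 ≤ 79 → not valid
(28,36,62): 28+36 > 62 → valid
(24,40,68): 24+40 ≤ 68 → not valid
(6,27,40): 6+27 ≤ 40 → not valid
(24,35,37): 24+35 > 37 → valid
3 of the 7 triples form a triangle.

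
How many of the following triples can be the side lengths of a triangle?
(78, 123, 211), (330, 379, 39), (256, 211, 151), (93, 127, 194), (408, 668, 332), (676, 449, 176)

3

(78,123,211): 78+123 ≤ 211 → not valid
(39,330,379): 39+330 ≤ 379 → not valid
(151,211,256): 151+211 > 256 → valid
(93,127,194): 93+127 > 194 → valid
(332,408,668): 332+408 > 668 → valid
(176,449,676): 176+449 ≤ 676 → not valid
3 of the 6 triples form a triangle.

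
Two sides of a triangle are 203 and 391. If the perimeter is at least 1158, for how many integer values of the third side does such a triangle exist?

30

Triangle inequality: 188 < x < 594. Perimeter ≥ 1158 gives x ≥ 1158 − 203 − 391 = 564.
So 564 ≤ x < 594; integers 564 through 593: 30 values.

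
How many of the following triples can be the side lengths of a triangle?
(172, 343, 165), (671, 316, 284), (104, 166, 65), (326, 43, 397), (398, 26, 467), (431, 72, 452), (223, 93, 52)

(165,172,343): 165+172 ≤ 343 → not valid
(284,316,671): 284+316 ≤ 671 → not valid
(65,104,166): 65+104 > 166 → valid
(43,326,397): 43+326 ≤ 397 → not valid
(26,398,467): 26+398 ≤ 467 → not valid
(72,431,452): 72+431 > 452 → valid
(52,93,223): 52+93 ≤ 223 → not valid
2 of the 7 triples form a triangle.

2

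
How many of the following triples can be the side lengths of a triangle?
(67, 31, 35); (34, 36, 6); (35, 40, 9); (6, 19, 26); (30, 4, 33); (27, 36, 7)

3

(31,35,67): 31+35 ≤ 67 → not valid
(6,34,36): 6+34 > 36 → valid
(9,35,40): 9+35 > 40 → valid
(6,19,26): 6+19 ≤ 26 → not valid
(4,30,33): 4+30 > 33 → valid
(7,27,36): 7+27 ≤ 36 → not valid
3 of the 6 triples form a triangle.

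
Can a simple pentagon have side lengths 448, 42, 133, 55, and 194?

For a pentagon, each side must be shorter than the sum of the others.
Here the longest side is 448, but the remaining 4 sides sum to only 424.

No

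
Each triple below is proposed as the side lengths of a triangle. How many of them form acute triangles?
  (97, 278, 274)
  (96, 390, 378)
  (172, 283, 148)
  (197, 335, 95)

1

(97,278,274): 97²+274² = 84485 > 77284 = 278² → acute
(96,390,378): 96²+378² = 152100 = 390² → right
(172,283,148): 148²+172² = 51488 < 80089 = 283² → obtuse
(197,335,95): 95+197 ≤ 335, not a triangle
1 of the 4 is acute.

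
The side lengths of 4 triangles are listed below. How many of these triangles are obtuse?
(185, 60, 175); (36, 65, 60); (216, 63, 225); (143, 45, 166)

(185,60,175): 60²+175² = 34225 = 185² → right
(36,65,60): 36²+60² = 4896 > 4225 = 65² → acute
(216,63,225): 63²+216² = 50625 = 225² → right
(143,45,166): 45²+143² = 22474 < 27556 = 166² → obtuse
1 of the 4 is obtuse.

1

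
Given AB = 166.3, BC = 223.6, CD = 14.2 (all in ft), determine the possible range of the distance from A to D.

The maximum is all hops collinear in one direction: 166.3 + 223.6 + 14.2 = 404.1.
The longest hop is 223.6; the others sum to 180.5. Folding the others back against it leaves at least 223.6 − 180.5 = 43.1.

43.1 ≤ AD ≤ 404.1 ft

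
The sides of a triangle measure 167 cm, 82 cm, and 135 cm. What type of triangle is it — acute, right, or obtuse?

Compare the square of the longest side to the sum of squares of the other two: 82² + 135² = 24949 < 27889 = 167².

obtuse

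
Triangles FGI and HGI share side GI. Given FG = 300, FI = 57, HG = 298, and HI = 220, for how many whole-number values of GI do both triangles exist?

From triangle FGI: 243 < GI < 357.
From triangle HGI: 78 < GI < 518.
Intersection: 243 < GI < 357, so integers 244 through 356: 113 values.

113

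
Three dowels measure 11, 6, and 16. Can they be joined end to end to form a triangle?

Yes

The longest side is 16, and the other two sum to 17.
Since 17 > 16, the triangle inequality holds.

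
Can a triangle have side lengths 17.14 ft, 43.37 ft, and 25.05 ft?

The longest side is 43.37, but the other two sum to only 42.19.
42.19 < 43.37, so the triangle inequality fails.

No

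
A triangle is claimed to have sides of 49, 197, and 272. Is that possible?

No

The longest side is 272, but the other two sum to only 246.
246 < 272, so the triangle inequality fails.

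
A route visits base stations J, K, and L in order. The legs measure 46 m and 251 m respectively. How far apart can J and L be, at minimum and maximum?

205 ≤ JL ≤ 297 m

By the triangle inequality, |46 − 251| ≤ JL ≤ 46 + 251.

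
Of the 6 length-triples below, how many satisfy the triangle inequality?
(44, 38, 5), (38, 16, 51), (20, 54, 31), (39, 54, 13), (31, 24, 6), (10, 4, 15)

(5,38,44): 5+38 ≤ 44 → not valid
(16,38,51): 16+38 > 51 → valid
(20,31,54): 20+31 ≤ 54 → not valid
(13,39,54): 13+39 ≤ 54 → not valid
(6,24,31): 6+24 ≤ 31 → not valid
(4,10,15): 4+10 ≤ 15 → not valid
1 of the 6 triples forms a triangle.

1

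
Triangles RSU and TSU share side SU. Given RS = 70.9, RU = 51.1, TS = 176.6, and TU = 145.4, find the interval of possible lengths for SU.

From triangle RSU: |70.9 − 51.1| < SU < 70.9 + 51.1, i.e. 19.8 < SU < 122.0.
From triangle TSU: 31.2 < SU < 322.0.
Both must hold, so SU lies in the intersection.

31.2 < SU < 122.0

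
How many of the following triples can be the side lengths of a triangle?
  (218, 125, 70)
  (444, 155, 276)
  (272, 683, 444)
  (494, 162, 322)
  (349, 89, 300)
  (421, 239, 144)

2

(70,125,218): 70+125 ≤ 218 → not valid
(155,276,444): 155+276 ≤ 444 → not valid
(272,444,683): 272+444 > 683 → valid
(162,322,494): 162+322 ≤ 494 → not valid
(89,300,349): 89+300 > 349 → valid
(144,239,421): 144+239 ≤ 421 → not valid
2 of the 6 triples form a triangle.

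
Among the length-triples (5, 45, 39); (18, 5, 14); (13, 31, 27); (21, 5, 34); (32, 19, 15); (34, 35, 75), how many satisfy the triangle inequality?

3

(5,39,45): 5+39 ≤ 45 → not valid
(5,14,18): 5+14 > 18 → valid
(13,27,31): 13+27 > 31 → valid
(5,21,34): 5+21 ≤ 34 → not valid
(15,19,32): 15+19 > 32 → valid
(34,35,75): 34+35 ≤ 75 → not valid
3 of the 6 triples form a triangle.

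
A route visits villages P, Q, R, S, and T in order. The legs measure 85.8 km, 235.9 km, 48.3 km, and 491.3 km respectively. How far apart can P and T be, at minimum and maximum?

121.3 ≤ PT ≤ 861.3 km

The maximum is all hops collinear in one direction: 85.8 + 235.9 + 48.3 + 491.3 = 861.3.
The longest hop is 491.3; the others sum to 370.0. Folding the others back against it leaves at least 491.3 − 370.0 = 121.3.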